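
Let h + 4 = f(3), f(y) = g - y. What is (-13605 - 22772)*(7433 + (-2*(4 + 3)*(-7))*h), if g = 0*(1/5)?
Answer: -245435619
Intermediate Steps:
g = 0 (g = 0*(1*(⅕)) = 0*(⅕) = 0)
f(y) = -y (f(y) = 0 - y = -y)
h = -7 (h = -4 - 1*3 = -4 - 3 = -7)
(-13605 - 22772)*(7433 + (-2*(4 + 3)*(-7))*h) = (-13605 - 22772)*(7433 + (-2*(4 + 3)*(-7))*(-7)) = -36377*(7433 + (-2*7*(-7))*(-7)) = -36377*(7433 - 14*(-7)*(-7)) = -36377*(7433 + 98*(-7)) = -36377*(7433 - 686) = -36377*6747 = -245435619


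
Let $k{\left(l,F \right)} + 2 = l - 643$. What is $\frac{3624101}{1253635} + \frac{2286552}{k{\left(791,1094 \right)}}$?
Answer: $\frac{1433515367633}{91515355} \approx 15664.0$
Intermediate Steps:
$k{\left(l,F \right)} = -645 + l$ ($k{\left(l,F \right)} = -2 + \left(l - 643\right) = -2 + \left(-643 + l\right) = -645 + l$)
$\frac{3624101}{1253635} + \frac{2286552}{k{\left(791,1094 \right)}} = \frac{3624101}{1253635} + \frac{2286552}{-645 + 791} = 3624101 \cdot \frac{1}{1253635} + \frac{2286552}{146} = \frac{3624101}{1253635} + 2286552 \cdot \frac{1}{146} = \frac{3624101}{1253635} + \frac{1143276}{73} = \frac{1433515367633}{91515355}$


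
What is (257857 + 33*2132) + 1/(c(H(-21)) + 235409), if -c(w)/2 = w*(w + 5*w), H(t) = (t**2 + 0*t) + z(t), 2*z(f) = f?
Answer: 652669274001/1988554 ≈ 3.2821e+5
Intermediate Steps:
z(f) = f/2
H(t) = t**2 + t/2 (H(t) = (t**2 + 0*t) + t/2 = (t**2 + 0) + t/2 = t**2 + t/2)
c(w) = -12*w**2 (c(w) = -2*w*(w + 5*w) = -2*w*6*w = -12*w**2)
(257857 + 33*2132) + 1/(c(H(-21)) + 235409) = (257857 + 33*2132) + 1/(-12*441*(1/2 - 21)**2 + 235409) = (257857 + 70356) + 1/(-12*(-21*(-41/2))**2 + 235409) = 328213 + 1/(-12*(861/2)**2 + 235409) = 328213 + 1/(-12*741321/4 + 235409) = 328213 + 1/(-2223963 + 235409) = 328213 + 1/(-1988554) = 328213 - 1/1988554 = 652669274001/1988554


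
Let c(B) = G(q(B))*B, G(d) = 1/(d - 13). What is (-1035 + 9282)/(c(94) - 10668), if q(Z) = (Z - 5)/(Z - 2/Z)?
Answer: -219526893/284179091 ≈ -0.77250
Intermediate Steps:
q(Z) = (-5 + Z)/(Z - 2/Z)
G(d) = 1/(-13 + d)
c(B) = B/(-13 + B*(-5 + B)/(-2 + B²))
(-1035 + 9282)/(c(94) - 10668) = (-1035 + 9282)/(94*(2 - 1*94²)/(-26 + 5*94 + 12*94²) - 10668) = 8247/(94*(2 - 1*8836)/(-26 + 470 + 12*8836) - 10668) = 8247/(94*(2 - 8836)/(-26 + 470 + 106032) - 10668) = 8247/(94*(-8834)/106476 - 10668) = 8247/(94*(1/106476)*(-8834) - 10668) = 8247/(-207599/26619 - 10668) = 8247/(-284179091/26619) = 8247*(-26619/284179091) = -219526893/284179091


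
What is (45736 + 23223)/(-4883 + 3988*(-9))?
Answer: -68959/40775 ≈ -1.6912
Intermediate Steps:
(45736 + 23223)/(-4883 + 3988*(-9)) = 68959/(-4883 - 35892) = 68959/(-40775) = 68959*(-1/40775) = -68959/40775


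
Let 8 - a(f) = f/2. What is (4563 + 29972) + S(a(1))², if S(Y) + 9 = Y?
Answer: 138149/4 ≈ 34537.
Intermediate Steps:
a(f) = 8 - f/2
S(Y) = -9 + Y
(4563 + 29972) + S(a(1))² = (4563 + 29972) + (-9 + (8 - ½*1))² = 34535 + (-9 + (8 - ½))² = 34535 + (-9 + 15/2)² = 34535 + (-3/2)² = 34535 + 9/4 = 138149/4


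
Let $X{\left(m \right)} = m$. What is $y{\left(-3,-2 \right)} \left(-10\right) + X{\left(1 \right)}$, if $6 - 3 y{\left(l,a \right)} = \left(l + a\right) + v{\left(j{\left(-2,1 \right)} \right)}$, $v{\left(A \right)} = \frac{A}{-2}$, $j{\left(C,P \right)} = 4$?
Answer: $- \frac{127}{3} \approx -42.333$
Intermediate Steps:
$v{\left(A \right)} = - \frac{A}{2}$ ($v{\left(A \right)} = A \left(- \frac{1}{2}\right) = - \frac{A}{2}$)
$y{\left(l,a \right)} = \frac{8}{3} - \frac{a}{3} - \frac{l}{3}$ ($y{\left(l,a \right)} = 2 - \frac{\left(l + a\right) - 2}{3} = 2 - \frac{\left(a + l\right) - 2}{3} = 2 - \frac{-2 + a + l}{3} = 2 - \left(- \frac{2}{3} + \frac{a}{3} + \frac{l}{3}\right) = \frac{8}{3} - \frac{a}{3} - \frac{l}{3}$)
$y{\left(-3,-2 \right)} \left(-10\right) + X{\left(1 \right)} = \left(\frac{8}{3} - - \frac{2}{3} - -1\right) \left(-10\right) + 1 = \left(\frac{8}{3} + \frac{2}{3} + 1\right) \left(-10\right) + 1 = \frac{13}{3} \left(-10\right) + 1 = - \frac{130}{3} + 1 = - \frac{127}{3}$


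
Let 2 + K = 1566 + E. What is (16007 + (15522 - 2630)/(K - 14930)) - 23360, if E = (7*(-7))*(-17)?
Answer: -92168041/12533 ≈ -7354.0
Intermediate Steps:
E = 833 (E = -49*(-17) = 833)
K = 2397 (K = -2 + (1566 + 833) = -2 + 2399 = 2397)
(16007 + (15522 - 2630)/(K - 14930)) - 23360 = (16007 + (15522 - 2630)/(2397 - 14930)) - 23360 = (16007 + 12892/(-12533)) - 23360 = (16007 + 12892*(-1/12533)) - 23360 = (16007 - 12892/12533) - 23360 = 200602839/12533 - 23360 = -92168041/12533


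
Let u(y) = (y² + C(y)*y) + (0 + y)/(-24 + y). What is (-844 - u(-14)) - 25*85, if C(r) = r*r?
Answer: -8006/19 ≈ -421.37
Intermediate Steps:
C(r) = r²
u(y) = y² + y³ + y/(-24 + y) (u(y) = (y² + y²*y) + (0 + y)/(-24 + y) = (y² + y³) + y/(-24 + y) = y² + y³ + y/(-24 + y))
(-844 - u(-14)) - 25*85 = (-844 - (-14)*(1 + (-14)³ - 24*(-14) - 23*(-14)²)/(-24 - 14)) - 25*85 = (-844 - (-14)*(1 - 2744 + 336 - 23*196)/(-38)) - 1*2125 = (-844 - (-14)*(-1)*(1 - 2744 + 336 - 4508)/38) - 2125 = (-844 - (-14)*(-1)*(-6915)/38) - 2125 = (-844 - 1*(-48405/19)) - 2125 = (-844 + 48405/19) - 2125 = 32369/19 - 2125 = -8006/19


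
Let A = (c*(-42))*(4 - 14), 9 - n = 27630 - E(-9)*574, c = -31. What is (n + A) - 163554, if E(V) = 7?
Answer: -200177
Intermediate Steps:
n = -23603 (n = 9 - (27630 - 7*574) = 9 - (27630 - 1*4018) = 9 - (27630 - 4018) = 9 - 1*23612 = 9 - 23612 = -23603)
A = -13020 (A = (-31*(-42))*(4 - 14) = 1302*(-10) = -13020)
(n + A) - 163554 = (-23603 - 13020) - 163554 = -36623 - 163554 = -200177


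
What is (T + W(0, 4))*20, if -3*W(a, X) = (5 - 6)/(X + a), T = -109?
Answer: -6535/3 ≈ -2178.3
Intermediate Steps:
W(a, X) = 1/(3*(X + a)) (W(a, X) = -(5 - 6)/(3*(X + a)) = -(-1)/(3*(X + a)) = 1/(3*(X + a)))
(T + W(0, 4))*20 = (-109 + 1/(3*(4 + 0)))*20 = (-109 + (⅓)/4)*20 = (-109 + (⅓)*(¼))*20 = (-109 + 1/12)*20 = -1307/12*20 = -6535/3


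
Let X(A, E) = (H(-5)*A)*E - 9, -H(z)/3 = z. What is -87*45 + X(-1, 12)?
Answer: -4104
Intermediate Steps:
H(z) = -3*z
X(A, E) = -9 + 15*A*E (X(A, E) = ((-3*(-5))*A)*E - 9 = (15*A)*E - 9 = 15*A*E - 9 = -9 + 15*A*E)
-87*45 + X(-1, 12) = -87*45 + (-9 + 15*(-1)*12) = -3915 + (-9 - 180) = -3915 - 189 = -4104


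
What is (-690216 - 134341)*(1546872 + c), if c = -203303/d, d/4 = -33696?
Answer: -171915021381639707/134784 ≈ -1.2755e+12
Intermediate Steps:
d = -134784 (d = 4*(-33696) = -134784)
c = 203303/134784 (c = -203303/(-134784) = -203303*(-1/134784) = 203303/134784 ≈ 1.5084)
(-690216 - 134341)*(1546872 + c) = (-690216 - 134341)*(1546872 + 203303/134784) = -824557*208493798951/134784 = -171915021381639707/134784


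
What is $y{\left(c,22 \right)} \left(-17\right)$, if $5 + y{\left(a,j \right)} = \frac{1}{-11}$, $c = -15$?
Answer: $\frac{952}{11} \approx 86.545$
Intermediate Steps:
$y{\left(a,j \right)} = - \frac{56}{11}$ ($y{\left(a,j \right)} = -5 + \frac{1}{-11} = -5 - \frac{1}{11} = - \frac{56}{11}$)
$y{\left(c,22 \right)} \left(-17\right) = \left(- \frac{56}{11}\right) \left(-17\right) = \frac{952}{11}$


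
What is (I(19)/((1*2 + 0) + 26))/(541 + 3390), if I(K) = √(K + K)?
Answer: √38/110068 ≈ 5.6005e-5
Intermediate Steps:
I(K) = √2*√K (I(K) = √(2*K) = √2*√K)
(I(19)/((1*2 + 0) + 26))/(541 + 3390) = ((√2*√19)/((1*2 + 0) + 26))/(541 + 3390) = (√38/((2 + 0) + 26))/3931 = (√38/(2 + 26))*(1/3931) = (√38/28)*(1/3931) = √38/110068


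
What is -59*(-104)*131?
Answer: 803816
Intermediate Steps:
-59*(-104)*131 = 6136*131 = 803816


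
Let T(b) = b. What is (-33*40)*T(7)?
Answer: -9240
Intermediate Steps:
(-33*40)*T(7) = -33*40*7 = -1320*7 = -9240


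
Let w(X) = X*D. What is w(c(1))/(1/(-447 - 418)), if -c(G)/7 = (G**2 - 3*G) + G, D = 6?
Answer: -36330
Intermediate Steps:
c(G) = -7*G**2 + 14*G (c(G) = -7*((G**2 - 3*G) + G) = -7*(G**2 - 2*G) = -7*G**2 + 14*G)
w(X) = 6*X (w(X) = X*6 = 6*X)
w(c(1))/(1/(-447 - 418)) = (6*(7*1*(2 - 1*1)))/(1/(-447 - 418)) = (6*(7*1*(2 - 1)))/(1/(-865)) = (6*(7*1*1))/(-1/865) = (6*7)*(-865) = 42*(-865) = -36330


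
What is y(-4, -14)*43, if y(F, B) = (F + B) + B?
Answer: -1376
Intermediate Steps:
y(F, B) = F + 2*B (y(F, B) = (B + F) + B = F + 2*B)
y(-4, -14)*43 = (-4 + 2*(-14))*43 = (-4 - 28)*43 = -32*43 = -1376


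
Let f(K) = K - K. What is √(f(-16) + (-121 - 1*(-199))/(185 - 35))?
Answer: √13/5 ≈ 0.72111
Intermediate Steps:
f(K) = 0
√(f(-16) + (-121 - 1*(-199))/(185 - 35)) = √(0 + (-121 - 1*(-199))/(185 - 35)) = √(0 + (-121 + 199)/150) = √(0 + 78*(1/150)) = √(0 + 13/25) = √(13/25) = √13/5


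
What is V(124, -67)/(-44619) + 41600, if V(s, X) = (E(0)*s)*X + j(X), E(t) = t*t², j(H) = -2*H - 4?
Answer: 1856150270/44619 ≈ 41600.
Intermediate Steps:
j(H) = -4 - 2*H
E(t) = t³
V(s, X) = -4 - 2*X (V(s, X) = (0³*s)*X + (-4 - 2*X) = (0*s)*X + (-4 - 2*X) = 0*X + (-4 - 2*X) = 0 + (-4 - 2*X) = -4 - 2*X)
V(124, -67)/(-44619) + 41600 = (-4 - 2*(-67))/(-44619) + 41600 = (-4 + 134)*(-1/44619) + 41600 = 130*(-1/44619) + 41600 = -130/44619 + 41600 = 1856150270/44619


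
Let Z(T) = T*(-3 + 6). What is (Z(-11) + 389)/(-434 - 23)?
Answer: -356/457 ≈ -0.77899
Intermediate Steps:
Z(T) = 3*T (Z(T) = T*3 = 3*T)
(Z(-11) + 389)/(-434 - 23) = (3*(-11) + 389)/(-434 - 23) = (-33 + 389)/(-457) = 356*(-1/457) = -356/457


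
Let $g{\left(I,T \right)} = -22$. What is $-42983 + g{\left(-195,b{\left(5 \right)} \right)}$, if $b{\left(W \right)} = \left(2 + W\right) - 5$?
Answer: $-43005$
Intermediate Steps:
$b{\left(W \right)} = -3 + W$
$-42983 + g{\left(-195,b{\left(5 \right)} \right)} = -42983 - 22 = -43005$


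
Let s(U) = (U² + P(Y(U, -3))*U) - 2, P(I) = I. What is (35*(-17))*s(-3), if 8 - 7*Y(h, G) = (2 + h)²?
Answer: -2380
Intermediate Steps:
Y(h, G) = 8/7 - (2 + h)²/7
s(U) = -2 + U² + U*(8/7 - (2 + U)²/7) (s(U) = (U² + (8/7 - (2 + U)²/7)*U) - 2 = (U² + U*(8/7 - (2 + U)²/7)) - 2 = -2 + U² + U*(8/7 - (2 + U)²/7))
(35*(-17))*s(-3) = (35*(-17))*(-2 - ⅐*(-3)³ + (3/7)*(-3)² + (4/7)*(-3)) = -595*(-2 - ⅐*(-27) + (3/7)*9 - 12/7) = -595*(-2 + 27/7 + 27/7 - 12/7) = -595*4 = -2380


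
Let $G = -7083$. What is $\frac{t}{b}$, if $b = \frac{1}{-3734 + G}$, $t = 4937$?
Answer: $-53403529$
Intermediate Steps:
$b = - \frac{1}{10817}$ ($b = \frac{1}{-3734 - 7083} = \frac{1}{-10817} = - \frac{1}{10817} \approx -9.2447 \cdot 10^{-5}$)
$\frac{t}{b} = \frac{4937}{- \frac{1}{10817}} = 4937 \left(-10817\right) = -53403529$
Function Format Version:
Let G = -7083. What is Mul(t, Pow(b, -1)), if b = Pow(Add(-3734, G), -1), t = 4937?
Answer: -53403529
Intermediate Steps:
b = Rational(-1, 10817) (b = Pow(Add(-3734, -7083), -1) = Pow(-10817, -1) = Rational(-1, 10817) ≈ -9.2447e-5)
Mul(t, Pow(b, -1)) = Mul(4937, Pow(Rational(-1, 10817), -1)) = Mul(4937, -10817) = -53403529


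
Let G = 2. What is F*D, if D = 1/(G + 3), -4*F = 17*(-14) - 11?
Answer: 249/20 ≈ 12.450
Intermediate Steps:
F = 249/4 (F = -(17*(-14) - 11)/4 = -(-238 - 11)/4 = -1/4*(-249) = 249/4 ≈ 62.250)
D = 1/5 (D = 1/(2 + 3) = 1/5 ≈ 0.20000)
F*D = (249/4)*(1/5) = 249/20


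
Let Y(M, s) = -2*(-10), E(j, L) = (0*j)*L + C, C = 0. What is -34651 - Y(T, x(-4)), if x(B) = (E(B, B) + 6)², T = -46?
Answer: -34671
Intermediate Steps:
E(j, L) = 0 (E(j, L) = (0*j)*L + 0 = 0*L + 0 = 0 + 0 = 0)
x(B) = 36 (x(B) = (0 + 6)² = 6² = 36)
Y(M, s) = 20
-34651 - Y(T, x(-4)) = -34651 - 1*20 = -34651 - 20 = -34671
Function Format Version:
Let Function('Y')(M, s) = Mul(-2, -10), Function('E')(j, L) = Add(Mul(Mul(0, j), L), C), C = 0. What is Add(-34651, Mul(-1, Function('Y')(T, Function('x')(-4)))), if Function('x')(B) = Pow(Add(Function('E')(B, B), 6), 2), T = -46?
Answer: -34671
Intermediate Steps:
Function('E')(j, L) = 0 (Function('E')(j, L) = Add(Mul(Mul(0, j), L), 0) = Add(Mul(0, L), 0) = Add(0, 0) = 0)
Function('x')(B) = 36 (Function('x')(B) = Pow(Add(0, 6), 2) = Pow(6, 2) = 36)
Function('Y')(M, s) = 20
Add(-34651, Mul(-1, Function('Y')(T, Function('x')(-4)))) = Add(-34651, Mul(-1, 20)) = Add(-34651, -20) = -34671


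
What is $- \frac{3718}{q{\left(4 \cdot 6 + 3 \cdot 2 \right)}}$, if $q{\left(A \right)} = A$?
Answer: $- \frac{1859}{15} \approx -123.93$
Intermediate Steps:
$- \frac{3718}{q{\left(4 \cdot 6 + 3 \cdot 2 \right)}} = - \frac{3718}{4 \cdot 6 + 3 \cdot 2} = - \frac{3718}{24 + 6} = - \frac{3718}{30} = \left(-3718\right) \frac{1}{30} = - \frac{1859}{15}$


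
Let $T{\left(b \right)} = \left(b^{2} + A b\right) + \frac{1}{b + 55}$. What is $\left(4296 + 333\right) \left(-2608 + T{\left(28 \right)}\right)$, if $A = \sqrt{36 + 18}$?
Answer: $- \frac{700788939}{83} + 388836 \sqrt{6} \approx -7.4908 \cdot 10^{6}$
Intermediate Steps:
$A = 3 \sqrt{6}$ ($A = \sqrt{54} = 3 \sqrt{6} \approx 7.3485$)
$T{\left(b \right)} = b^{2} + \frac{1}{55 + b} + 3 b \sqrt{6}$ ($T{\left(b \right)} = \left(b^{2} + 3 \sqrt{6} b\right) + \frac{1}{b + 55} = \left(b^{2} + 3 b \sqrt{6}\right) + \frac{1}{55 + b} = b^{2} + \frac{1}{55 + b} + 3 b \sqrt{6}$)
$\left(4296 + 333\right) \left(-2608 + T{\left(28 \right)}\right) = \left(4296 + 333\right) \left(-2608 + \frac{1 + 28^{3} + 55 \cdot 28^{2} + 3 \sqrt{6} \cdot 28^{2} + 165 \cdot 28 \sqrt{6}}{55 + 28}\right) = 4629 \left(-2608 + \frac{1 + 21952 + 55 \cdot 784 + 3 \sqrt{6} \cdot 784 + 4620 \sqrt{6}}{83}\right) = 4629 \left(-2608 + \frac{1 + 21952 + 43120 + 2352 \sqrt{6} + 4620 \sqrt{6}}{83}\right) = 4629 \left(-2608 + \frac{65073 + 6972 \sqrt{6}}{83}\right) = 4629 \left(-2608 + \left(\frac{65073}{83} + 84 \sqrt{6}\right)\right) = 4629 \left(- \frac{151391}{83} + 84 \sqrt{6}\right) = - \frac{700788939}{83} + 388836 \sqrt{6}$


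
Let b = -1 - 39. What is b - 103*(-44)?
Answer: 4492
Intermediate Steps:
b = -40
b - 103*(-44) = -40 - 103*(-44) = -40 + 4532 = 4492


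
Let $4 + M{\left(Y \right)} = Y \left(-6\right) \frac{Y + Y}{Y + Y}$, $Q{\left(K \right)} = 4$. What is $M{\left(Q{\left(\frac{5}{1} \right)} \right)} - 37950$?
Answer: $-37978$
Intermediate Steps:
$M{\left(Y \right)} = -4 - 6 Y$ ($M{\left(Y \right)} = -4 + Y \left(-6\right) \frac{Y + Y}{Y + Y} = -4 + - 6 Y \frac{2 Y}{2 Y} = -4 + - 6 Y 2 Y \frac{1}{2 Y} = -4 + - 6 Y 1 = -4 - 6 Y$)
$M{\left(Q{\left(\frac{5}{1} \right)} \right)} - 37950 = \left(-4 - 24\right) - 37950 = -28 - 37950 = -37978$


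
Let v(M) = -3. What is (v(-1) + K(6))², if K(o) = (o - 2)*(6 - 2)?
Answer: 169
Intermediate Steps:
K(o) = -8 + 4*o (K(o) = (-2 + o)*4 = -8 + 4*o)
(v(-1) + K(6))² = (-3 + (-8 + 4*6))² = (-3 + (-8 + 24))² = (-3 + 16)² = 13² = 169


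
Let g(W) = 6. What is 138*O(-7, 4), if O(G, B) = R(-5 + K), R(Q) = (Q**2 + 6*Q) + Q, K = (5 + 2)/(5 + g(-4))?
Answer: -192096/121 ≈ -1587.6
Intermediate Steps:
K = 7/11 (K = (5 + 2)/(5 + 6) = 7/11 ≈ 0.63636)
R(Q) = Q**2 + 7*Q
O(G, B) = -1392/121 (O(G, B) = (-5 + 7/11)*(7 + (-5 + 7/11)) = -48*(7 - 48/11)/11 = -48/11*29/11 = -1392/121)
138*O(-7, 4) = 138*(-1392/121) = -192096/121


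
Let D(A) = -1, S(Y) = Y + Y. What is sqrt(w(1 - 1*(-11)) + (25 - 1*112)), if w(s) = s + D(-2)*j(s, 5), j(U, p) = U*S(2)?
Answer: I*sqrt(123) ≈ 11.091*I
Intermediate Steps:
S(Y) = 2*Y
j(U, p) = 4*U (j(U, p) = U*(2*2) = U*4 = 4*U)
w(s) = -3*s (w(s) = s - 4*s = -3*s)
sqrt(w(1 - 1*(-11)) + (25 - 1*112)) = sqrt(-3*(1 - 1*(-11)) + (25 - 1*112)) = sqrt(-3*(1 + 11) + (25 - 112)) = sqrt(-3*12 - 87) = sqrt(-36 - 87) = sqrt(-123) = I*sqrt(123)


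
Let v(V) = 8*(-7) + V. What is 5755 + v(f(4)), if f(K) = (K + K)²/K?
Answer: 5715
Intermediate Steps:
f(K) = 4*K (f(K) = (2*K)²/K = (4*K²)/K = 4*K)
v(V) = -56 + V
5755 + v(f(4)) = 5755 + (-56 + 4*4) = 5755 + (-56 + 16) = 5755 - 40 = 5715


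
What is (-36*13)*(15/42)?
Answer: -1170/7 ≈ -167.14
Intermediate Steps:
(-36*13)*(15/42) = -7020/42 = -468*5/14 = -1170/7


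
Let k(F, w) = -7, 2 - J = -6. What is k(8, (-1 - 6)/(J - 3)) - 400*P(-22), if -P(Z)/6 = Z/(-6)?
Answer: 8793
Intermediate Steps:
J = 8 (J = 2 - 1*(-6) = 2 + 6 = 8)
P(Z) = Z (P(Z) = -6*Z/(-6) = -6*Z*(-1)/6 = -(-1)*Z = Z)
k(8, (-1 - 6)/(J - 3)) - 400*P(-22) = -7 - 400*(-22) = -7 + 8800 = 8793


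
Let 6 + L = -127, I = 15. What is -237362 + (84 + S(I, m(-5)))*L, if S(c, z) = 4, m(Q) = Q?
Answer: -249066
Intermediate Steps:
L = -133 (L = -6 - 127 = -133)
-237362 + (84 + S(I, m(-5)))*L = -237362 + (84 + 4)*(-133) = -237362 + 88*(-133) = -237362 - 11704 = -249066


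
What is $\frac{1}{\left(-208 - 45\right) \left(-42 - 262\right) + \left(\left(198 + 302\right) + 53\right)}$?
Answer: $\frac{1}{77465} \approx 1.2909 \cdot 10^{-5}$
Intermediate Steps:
$\frac{1}{\left(-208 - 45\right) \left(-42 - 262\right) + \left(\left(198 + 302\right) + 53\right)} = \frac{1}{- 253 \left(-42 - 262\right) + \left(500 + 53\right)} = \frac{1}{\left(-253\right) \left(-304\right) + 553} = \frac{1}{76912 + 553} = \frac{1}{77465}$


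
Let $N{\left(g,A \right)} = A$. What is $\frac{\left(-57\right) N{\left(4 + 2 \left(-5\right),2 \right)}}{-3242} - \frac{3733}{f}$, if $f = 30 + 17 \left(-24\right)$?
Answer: $\frac{6072739}{612738} \approx 9.9108$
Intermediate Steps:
$f = -378$ ($f = 30 - 408 = -378$)
$\frac{\left(-57\right) N{\left(4 + 2 \left(-5\right),2 \right)}}{-3242} - \frac{3733}{f} = \frac{\left(-57\right) 2}{-3242} - \frac{3733}{-378} = \left(-114\right) \left(- \frac{1}{3242}\right) - - \frac{3733}{378} = \frac{57}{1621} + \frac{3733}{378} = \frac{6072739}{612738}$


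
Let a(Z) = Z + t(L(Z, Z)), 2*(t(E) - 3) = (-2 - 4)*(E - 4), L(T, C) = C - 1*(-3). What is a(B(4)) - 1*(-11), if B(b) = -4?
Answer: 25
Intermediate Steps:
L(T, C) = 3 + C (L(T, C) = C + 3 = 3 + C)
t(E) = 15 - 3*E (t(E) = 3 + ((-2 - 4)*(E - 4))/2 = 3 + (-6*(-4 + E))/2 = 3 + (24 - 6*E)/2 = 3 + (12 - 3*E) = 15 - 3*E)
a(Z) = 6 - 2*Z (a(Z) = Z + (15 - 3*(3 + Z)) = Z + (15 + (-9 - 3*Z)) = Z + (6 - 3*Z) = 6 - 2*Z)
a(B(4)) - 1*(-11) = (6 - 2*(-4)) - 1*(-11) = (6 + 8) + 11 = 14 + 11 = 25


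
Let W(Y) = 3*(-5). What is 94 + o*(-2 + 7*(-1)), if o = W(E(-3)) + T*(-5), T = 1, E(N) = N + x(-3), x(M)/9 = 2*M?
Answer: 274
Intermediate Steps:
x(M) = 18*M (x(M) = 9*(2*M) = 18*M)
E(N) = -54 + N (E(N) = N + 18*(-3) = N - 54 = -54 + N)
W(Y) = -15
o = -20 (o = -15 + 1*(-5) = -15 - 5 = -20)
94 + o*(-2 + 7*(-1)) = 94 - 20*(-2 + 7*(-1)) = 94 - 20*(-2 - 7) = 94 - 20*(-9) = 94 + 180 = 274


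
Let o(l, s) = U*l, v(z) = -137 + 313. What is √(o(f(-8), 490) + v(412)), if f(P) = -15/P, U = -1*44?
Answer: √374/2 ≈ 9.6695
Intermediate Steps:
U = -44
v(z) = 176
o(l, s) = -44*l
√(o(f(-8), 490) + v(412)) = √(-(-660)/(-8) + 176) = √(-(-660)*(-1)/8 + 176) = √(-44*15/8 + 176) = √(-165/2 + 176) = √(187/2) = √374/2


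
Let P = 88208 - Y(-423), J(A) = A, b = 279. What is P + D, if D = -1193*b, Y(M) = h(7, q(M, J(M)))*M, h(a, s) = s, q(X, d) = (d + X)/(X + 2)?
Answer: -102635161/421 ≈ -2.4379e+5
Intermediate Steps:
q(X, d) = (X + d)/(2 + X)
Y(M) = 2*M**2/(2 + M) (Y(M) = ((M + M)/(2 + M))*M = ((2*M)/(2 + M))*M = (2*M/(2 + M))*M = 2*M**2/(2 + M))
D = -332847 (D = -1193*279 = -332847)
P = 37493426/421 (P = 88208 - 2*(-423)**2/(2 - 423) = 88208 - 2*178929/(-421) = 88208 - 2*178929*(-1)/421 = 88208 - 1*(-357858/421) = 88208 + 357858/421 = 37493426/421 ≈ 89058.)
P + D = 37493426/421 - 332847 = -102635161/421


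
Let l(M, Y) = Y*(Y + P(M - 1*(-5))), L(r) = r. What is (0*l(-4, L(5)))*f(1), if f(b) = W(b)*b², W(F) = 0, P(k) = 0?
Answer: 0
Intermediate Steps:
l(M, Y) = Y² (l(M, Y) = Y*(Y + 0) = Y*Y = Y²)
f(b) = 0 (f(b) = 0*b² = 0)
(0*l(-4, L(5)))*f(1) = (0*5²)*0 = (0*25)*0 = 0*0 = 0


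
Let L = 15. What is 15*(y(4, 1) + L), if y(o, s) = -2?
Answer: 195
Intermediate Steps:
15*(y(4, 1) + L) = 15*(-2 + 15) = 15*13 = 195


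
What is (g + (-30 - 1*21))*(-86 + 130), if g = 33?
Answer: -792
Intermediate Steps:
(g + (-30 - 1*21))*(-86 + 130) = (33 + (-30 - 1*21))*(-86 + 130) = (33 + (-30 - 21))*44 = (33 - 51)*44 = -18*44 = -792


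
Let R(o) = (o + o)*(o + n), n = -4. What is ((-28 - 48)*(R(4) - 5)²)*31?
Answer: -58900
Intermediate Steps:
R(o) = 2*o*(-4 + o) (R(o) = (o + o)*(o - 4) = (2*o)*(-4 + o) = 2*o*(-4 + o))
((-28 - 48)*(R(4) - 5)²)*31 = ((-28 - 48)*(2*4*(-4 + 4) - 5)²)*31 = -76*(2*4*0 - 5)²*31 = -76*(0 - 5)²*31 = -76*(-5)²*31 = -76*25*31 = -1900*31 = -58900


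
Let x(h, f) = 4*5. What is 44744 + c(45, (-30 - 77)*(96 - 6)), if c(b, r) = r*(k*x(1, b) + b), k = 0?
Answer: -388606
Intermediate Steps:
x(h, f) = 20
c(b, r) = b*r (c(b, r) = r*(0*20 + b) = r*(0 + b) = r*b = b*r)
44744 + c(45, (-30 - 77)*(96 - 6)) = 44744 + 45*((-30 - 77)*(96 - 6)) = 44744 + 45*(-107*90) = 44744 + 45*(-9630) = 44744 - 433350 = -388606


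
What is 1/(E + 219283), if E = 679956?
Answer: 1/899239 ≈ 1.1121e-6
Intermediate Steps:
1/(E + 219283) = 1/(679956 + 219283) = 1/899239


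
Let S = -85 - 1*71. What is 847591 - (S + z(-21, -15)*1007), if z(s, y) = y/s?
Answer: 5929194/7 ≈ 8.4703e+5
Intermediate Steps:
S = -156 (S = -85 - 71 = -156)
847591 - (S + z(-21, -15)*1007) = 847591 - (-156 - 15/(-21)*1007) = 847591 - (-156 - 15*(-1/21)*1007) = 847591 - (-156 + (5/7)*1007) = 847591 - (-156 + 5035/7) = 847591 - 1*3943/7 = 847591 - 3943/7 = 5929194/7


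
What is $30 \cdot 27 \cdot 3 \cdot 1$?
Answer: $2430$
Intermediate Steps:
$30 \cdot 27 \cdot 3 \cdot 1 = 810 \cdot 3 = 2430$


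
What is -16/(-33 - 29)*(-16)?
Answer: -128/31 ≈ -4.1290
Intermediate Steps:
-16/(-33 - 29)*(-16) = -16/(-62)*(-16) = -16*(-1/62)*(-16) = (8/31)*(-16) = -128/31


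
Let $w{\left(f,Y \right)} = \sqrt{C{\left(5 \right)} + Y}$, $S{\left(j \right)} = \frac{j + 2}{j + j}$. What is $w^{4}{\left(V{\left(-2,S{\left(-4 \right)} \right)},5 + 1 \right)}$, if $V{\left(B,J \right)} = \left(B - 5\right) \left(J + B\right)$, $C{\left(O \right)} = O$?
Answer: $121$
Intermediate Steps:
$S{\left(j \right)} = \frac{2 + j}{2 j}$
$V{\left(B,J \right)} = \left(-5 + B\right) \left(B + J\right)$
$w{\left(f,Y \right)} = \sqrt{5 + Y}$
$w^{4}{\left(V{\left(-2,S{\left(-4 \right)} \right)},5 + 1 \right)} = \left(\sqrt{5 + \left(5 + 1\right)}\right)^{4} = \left(\sqrt{5 + 6}\right)^{4} = \left(\sqrt{11}\right)^{4} = 121$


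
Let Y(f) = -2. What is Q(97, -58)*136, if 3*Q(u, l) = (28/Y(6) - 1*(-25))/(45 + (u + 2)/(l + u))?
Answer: 9724/927 ≈ 10.490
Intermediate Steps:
Q(u, l) = 11/(3*(45 + (2 + u)/(l + u))) (Q(u, l) = ((28/(-2) - 1*(-25))/(45 + (u + 2)/(l + u)))/3 = ((28*(-½) + 25)/(45 + (2 + u)/(l + u)))/3 = ((-14 + 25)/(45 + (2 + u)/(l + u)))/3 = (11/(45 + (2 + u)/(l + u)))/3 = 11/(3*(45 + (2 + u)/(l + u))))
Q(97, -58)*136 = (11*(-58 + 97)/(3*(2 + 45*(-58) + 46*97)))*136 = ((11/3)*39/(2 - 2610 + 4462))*136 = ((11/3)*39/1854)*136 = ((11/3)*(1/1854)*39)*136 = (143/1854)*136 = 9724/927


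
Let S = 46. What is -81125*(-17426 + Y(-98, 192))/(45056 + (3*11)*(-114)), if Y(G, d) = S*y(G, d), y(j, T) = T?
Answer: 31690375/1877 ≈ 16884.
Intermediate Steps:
Y(G, d) = 46*d
-81125*(-17426 + Y(-98, 192))/(45056 + (3*11)*(-114)) = -81125*(-17426 + 46*192)/(45056 + (3*11)*(-114)) = -81125*(-17426 + 8832)/(45056 + 33*(-114)) = -81125*(-8594/(45056 - 3762)) = -81125/(41294*(-1/8594)) = -81125/(-20647/4297) = -81125*(-4297/20647) = 31690375/1877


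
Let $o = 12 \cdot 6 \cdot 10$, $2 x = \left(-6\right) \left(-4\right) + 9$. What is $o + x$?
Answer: $\frac{1473}{2} \approx 736.5$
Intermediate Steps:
$x = \frac{33}{2}$ ($x = \frac{\left(-6\right) \left(-4\right) + 9}{2} = \frac{24 + 9}{2} = \frac{1}{2} \cdot 33 = \frac{33}{2} \approx 16.5$)
$o = 720$ ($o = 72 \cdot 10 = 720$)
$o + x = 720 + \frac{33}{2} = \frac{1473}{2}$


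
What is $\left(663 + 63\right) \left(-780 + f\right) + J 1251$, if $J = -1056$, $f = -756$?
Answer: $-2436192$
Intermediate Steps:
$\left(663 + 63\right) \left(-780 + f\right) + J 1251 = \left(663 + 63\right) \left(-780 - 756\right) - 1321056 = 726 \left(-1536\right) - 1321056 = -1115136 - 1321056 = -2436192$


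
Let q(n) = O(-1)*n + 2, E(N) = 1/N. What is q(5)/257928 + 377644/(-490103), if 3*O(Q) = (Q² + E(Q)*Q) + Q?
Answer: -26564499433/34475805432 ≈ -0.77053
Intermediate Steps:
E(N) = 1/N
O(Q) = ⅓ + Q/3 + Q²/3 (O(Q) = ((Q² + Q/Q) + Q)/3 = ((Q² + 1) + Q)/3 = ((1 + Q²) + Q)/3 = (1 + Q + Q²)/3 = ⅓ + Q/3 + Q²/3)
q(n) = 2 + n/3 (q(n) = (⅓ + (⅓)*(-1)*(1 - 1))*n + 2 = (⅓ + (⅓)*(-1)*0)*n + 2 = (⅓ + 0)*n + 2 = n/3 + 2 = 2 + n/3)
q(5)/257928 + 377644/(-490103) = (2 + (⅓)*5)/257928 + 377644/(-490103) = (2 + 5/3)*(1/257928) + 377644*(-1/490103) = (11/3)*(1/257928) - 377644/490103 = 1/70344 - 377644/490103 = -26564499433/34475805432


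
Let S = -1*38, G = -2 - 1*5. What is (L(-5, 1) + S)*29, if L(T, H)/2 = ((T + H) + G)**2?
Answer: 5916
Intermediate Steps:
G = -7 (G = -2 - 5 = -7)
S = -38
L(T, H) = 2*(-7 + H + T)**2 (L(T, H) = 2*((T + H) - 7)**2 = 2*((H + T) - 7)**2 = 2*(-7 + H + T)**2)
(L(-5, 1) + S)*29 = (2*(-7 + 1 - 5)**2 - 38)*29 = (2*(-11)**2 - 38)*29 = (2*121 - 38)*29 = (242 - 38)*29 = 204*29 = 5916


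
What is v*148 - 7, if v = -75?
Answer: -11107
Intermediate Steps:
v*148 - 7 = -75*148 - 7 = -11100 - 7 = -11107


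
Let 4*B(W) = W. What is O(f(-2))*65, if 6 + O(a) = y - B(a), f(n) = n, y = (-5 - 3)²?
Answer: 7605/2 ≈ 3802.5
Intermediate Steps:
B(W) = W/4
y = 64 (y = (-8)² = 64)
O(a) = 58 - a/4 (O(a) = -6 + (64 - a/4) = 58 - a/4)
O(f(-2))*65 = (58 - ¼*(-2))*65 = (58 + ½)*65 = (117/2)*65 = 7605/2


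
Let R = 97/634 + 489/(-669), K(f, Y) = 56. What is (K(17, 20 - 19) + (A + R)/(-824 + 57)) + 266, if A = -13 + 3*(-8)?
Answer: 34922990913/108439994 ≈ 322.05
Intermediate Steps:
A = -37 (A = -13 - 24 = -37)
R = -81711/141382 (R = 97*(1/634) + 489*(-1/669) = 97/634 - 163/223 = -81711/141382 ≈ -0.57794)
(K(17, 20 - 19) + (A + R)/(-824 + 57)) + 266 = (56 + (-37 - 81711/141382)/(-824 + 57)) + 266 = (56 - 5312845/141382/(-767)) + 266 = (56 - 5312845/141382*(-1/767)) + 266 = (56 + 5312845/108439994) + 266 = 6077952509/108439994 + 266 = 34922990913/108439994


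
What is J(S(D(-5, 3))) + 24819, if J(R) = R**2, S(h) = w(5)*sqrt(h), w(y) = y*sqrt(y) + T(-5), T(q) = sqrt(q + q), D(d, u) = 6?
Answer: 25509 + 300*I*sqrt(2) ≈ 25509.0 + 424.26*I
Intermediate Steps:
T(q) = sqrt(2)*sqrt(q) (T(q) = sqrt(2*q) = sqrt(2)*sqrt(q))
w(y) = y**(3/2) + I*sqrt(10) (w(y) = y*sqrt(y) + sqrt(2)*sqrt(-5) = y**(3/2) + sqrt(2)*(I*sqrt(5)) = y**(3/2) + I*sqrt(10))
S(h) = sqrt(h)*(5*sqrt(5) + I*sqrt(10)) (S(h) = (5**(3/2) + I*sqrt(10))*sqrt(h) = (5*sqrt(5) + I*sqrt(10))*sqrt(h) = sqrt(h)*(5*sqrt(5) + I*sqrt(10)))
J(S(D(-5, 3))) + 24819 = (sqrt(6)*(5*sqrt(5) + I*sqrt(10)))**2 + 24819 = 6*(5*sqrt(5) + I*sqrt(10))**2 + 24819 = 24819 + 6*(5*sqrt(5) + I*sqrt(10))**2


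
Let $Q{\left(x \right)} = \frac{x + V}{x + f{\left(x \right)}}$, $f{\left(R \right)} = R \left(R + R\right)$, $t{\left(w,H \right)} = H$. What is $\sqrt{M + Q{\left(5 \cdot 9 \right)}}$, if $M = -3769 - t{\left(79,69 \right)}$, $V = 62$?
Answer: $\frac{i \sqrt{7151008865}}{1365} \approx 61.951 i$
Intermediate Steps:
$f{\left(R \right)} = 2 R^{2}$ ($f{\left(R \right)} = R 2 R = 2 R^{2}$)
$Q{\left(x \right)} = \frac{62 + x}{x + 2 x^{2}}$ ($Q{\left(x \right)} = \frac{x + 62}{x + 2 x^{2}} = \frac{62 + x}{x + 2 x^{2}}$)
$M = -3838$ ($M = -3769 - 69 = -3838$)
$\sqrt{M + Q{\left(5 \cdot 9 \right)}} = \sqrt{-3838 + \frac{62 + 5 \cdot 9}{5 \cdot 9 \left(1 + 2 \cdot 5 \cdot 9\right)}} = \sqrt{-3838 + \frac{62 + 45}{45 \left(1 + 2 \cdot 45\right)}} = \sqrt{-3838 + \frac{1}{45} \frac{1}{1 + 90} \cdot 107} = \sqrt{-3838 + \frac{1}{45} \cdot \frac{1}{91} \cdot 107} = \sqrt{-3838 + \frac{107}{4095}} = \sqrt{- \frac{15716503}{4095}} = \frac{i \sqrt{7151008865}}{1365}$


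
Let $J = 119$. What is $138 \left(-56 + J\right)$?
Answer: $8694$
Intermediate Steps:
$138 \left(-56 + J\right) = 138 \left(-56 + 119\right) = 138 \cdot 63 = 8694$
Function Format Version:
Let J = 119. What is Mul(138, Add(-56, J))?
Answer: 8694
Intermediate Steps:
Mul(138, Add(-56, J)) = Mul(138, Add(-56, 119)) = Mul(138, 63) = 8694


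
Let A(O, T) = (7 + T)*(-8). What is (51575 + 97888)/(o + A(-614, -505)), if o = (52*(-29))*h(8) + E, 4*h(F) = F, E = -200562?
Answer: -149463/199594 ≈ -0.74883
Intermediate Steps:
h(F) = F/4
A(O, T) = -56 - 8*T
o = -203578 (o = (52*(-29))*((¼)*8) - 200562 = -1508*2 - 200562 = -3016 - 200562 = -203578)
(51575 + 97888)/(o + A(-614, -505)) = (51575 + 97888)/(-203578 + (-56 - 8*(-505))) = 149463/(-203578 + (-56 + 4040)) = 149463/(-203578 + 3984) = 149463/(-199594) = 149463*(-1/199594) = -149463/199594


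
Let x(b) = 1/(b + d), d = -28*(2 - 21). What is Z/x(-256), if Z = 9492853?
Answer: 2620027428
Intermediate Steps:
d = 532 (d = -28*(-19) = 532)
x(b) = 1/(532 + b) (x(b) = 1/(b + 532) = 1/(532 + b))
Z/x(-256) = 9492853/(1/(532 - 256)) = 9492853/(1/276) = 9492853*276 = 2620027428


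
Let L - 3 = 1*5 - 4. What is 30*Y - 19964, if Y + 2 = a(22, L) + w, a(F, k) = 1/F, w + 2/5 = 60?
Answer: -200581/11 ≈ -18235.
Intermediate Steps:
w = 298/5 (w = -2/5 + 60 = 298/5 ≈ 59.600)
L = 4 (L = 3 + (1*5 - 4) = 3 + (5 - 4) = 3 + 1 = 4)
Y = 6341/110 (Y = -2 + (1/22 + 298/5) = -2 + 6561/110 = 6341/110 ≈ 57.645)
30*Y - 19964 = 30*(6341/110) - 19964 = 19023/11 - 19964 = -200581/11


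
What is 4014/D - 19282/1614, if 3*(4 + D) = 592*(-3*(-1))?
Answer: -404935/79086 ≈ -5.1202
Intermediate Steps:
D = 588 (D = -4 + (592*(-3*(-1)))/3 = -4 + (592*3)/3 = -4 + (1/3)*1776 = -4 + 592 = 588)
4014/D - 19282/1614 = 4014/588 - 19282/1614 = 4014*(1/588) - 19282*1/1614 = 669/98 - 9641/807 = -404935/79086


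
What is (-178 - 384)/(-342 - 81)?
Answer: 562/423 ≈ 1.3286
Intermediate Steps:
(-178 - 384)/(-342 - 81) = -562/(-423) = -562*(-1/423) = 562/423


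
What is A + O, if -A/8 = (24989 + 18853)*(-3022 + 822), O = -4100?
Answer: 771615100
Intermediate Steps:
A = 771619200 (A = -8*(24989 + 18853)*(-3022 + 822) = -350736*(-2200) = -8*(-96452400) = 771619200)
A + O = 771619200 - 4100 = 771615100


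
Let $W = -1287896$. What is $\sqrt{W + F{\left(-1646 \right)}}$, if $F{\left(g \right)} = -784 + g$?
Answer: $i \sqrt{1290326} \approx 1135.9 i$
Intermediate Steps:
$\sqrt{W + F{\left(-1646 \right)}} = \sqrt{-1287896 - 2430} = \sqrt{-1290326} = i \sqrt{1290326}$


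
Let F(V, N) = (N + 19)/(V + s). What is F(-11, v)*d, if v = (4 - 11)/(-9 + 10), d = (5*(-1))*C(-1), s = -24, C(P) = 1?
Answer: 12/7 ≈ 1.7143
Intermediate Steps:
d = -5 (d = (5*(-1))*1 = -5*1 = -5)
v = -7 (v = -7/1 = -7*1 = -7)
F(V, N) = (19 + N)/(-24 + V) (F(V, N) = (N + 19)/(V - 24) = (19 + N)/(-24 + V))
F(-11, v)*d = ((19 - 7)/(-24 - 11))*(-5) = (12/(-35))*(-5) = -1/35*12*(-5) = -12/35*(-5) = 12/7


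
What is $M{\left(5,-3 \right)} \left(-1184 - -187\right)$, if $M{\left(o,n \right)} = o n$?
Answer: $14955$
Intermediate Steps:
$M{\left(o,n \right)} = n o$
$M{\left(5,-3 \right)} \left(-1184 - -187\right) = \left(-3\right) 5 \left(-1184 - -187\right) = - 15 \left(-1184 + 187\right) = \left(-15\right) \left(-997\right) = 14955$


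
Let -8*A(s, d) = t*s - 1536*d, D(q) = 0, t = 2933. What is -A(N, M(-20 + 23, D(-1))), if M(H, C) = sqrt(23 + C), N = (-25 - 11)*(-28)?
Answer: 369558 - 192*sqrt(23) ≈ 3.6864e+5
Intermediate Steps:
N = 1008 (N = -36*(-28) = 1008)
A(s, d) = 192*d - 2933*s/8 (A(s, d) = -(2933*s - 1536*d)/8 = -(-1536*d + 2933*s)/8 = 192*d - 2933*s/8)
-A(N, M(-20 + 23, D(-1))) = -(192*sqrt(23 + 0) - 2933/8*1008) = -(192*sqrt(23) - 369558) = -(-369558 + 192*sqrt(23)) = 369558 - 192*sqrt(23)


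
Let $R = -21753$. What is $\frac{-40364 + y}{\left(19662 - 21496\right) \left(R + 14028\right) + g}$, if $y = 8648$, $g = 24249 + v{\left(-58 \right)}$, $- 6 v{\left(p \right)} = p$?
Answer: $- \frac{47574}{21287863} \approx -0.0022348$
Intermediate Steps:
$v{\left(p \right)} = - \frac{p}{6}$
$g = \frac{72776}{3}$ ($g = 24249 - - \frac{29}{3} = 24249 + \frac{29}{3} = \frac{72776}{3} \approx 24259.0$)
$\frac{-40364 + y}{\left(19662 - 21496\right) \left(R + 14028\right) + g} = \frac{-40364 + 8648}{\left(19662 - 21496\right) \left(-21753 + 14028\right) + \frac{72776}{3}} = - \frac{31716}{\left(-1834\right) \left(-7725\right) + \frac{72776}{3}} = - \frac{31716}{14167650 + \frac{72776}{3}} = - \frac{31716}{\frac{42575726}{3}} = \left(-31716\right) \frac{3}{42575726} = - \frac{47574}{21287863}$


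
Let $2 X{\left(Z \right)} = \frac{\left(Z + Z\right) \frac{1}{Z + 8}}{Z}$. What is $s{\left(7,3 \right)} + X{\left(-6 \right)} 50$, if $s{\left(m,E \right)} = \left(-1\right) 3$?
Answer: $22$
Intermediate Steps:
$s{\left(m,E \right)} = -3$
$X{\left(Z \right)} = \frac{1}{8 + Z}$ ($X{\left(Z \right)} = \frac{\frac{Z + Z}{Z + 8} \frac{1}{Z}}{2} = \frac{\frac{2 Z}{8 + Z} \frac{1}{Z}}{2} = \frac{2 \frac{1}{8 + Z}}{2} = \frac{1}{8 + Z}$)
$s{\left(7,3 \right)} + X{\left(-6 \right)} 50 = -3 + \frac{1}{8 - 6} \cdot 50 = -3 + \frac{1}{2} \cdot 50 = -3 + 25 = 22$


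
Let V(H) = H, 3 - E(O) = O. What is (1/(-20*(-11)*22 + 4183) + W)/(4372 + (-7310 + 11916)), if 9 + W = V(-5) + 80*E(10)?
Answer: -5179201/81008494 ≈ -0.063934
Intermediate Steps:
E(O) = 3 - O
W = -574 (W = -9 + (-5 + 80*(3 - 1*10)) = -9 + (-5 + 80*(3 - 10)) = -9 + (-5 + 80*(-7)) = -9 + (-5 - 560) = -9 - 565 = -574)
(1/(-20*(-11)*22 + 4183) + W)/(4372 + (-7310 + 11916)) = (1/(-20*(-11)*22 + 4183) - 574)/(4372 + (-7310 + 11916)) = (1/(220*22 + 4183) - 574)/(4372 + 4606) = (1/(4840 + 4183) - 574)/8978 = (1/9023 - 574)*(1/8978) = -5179201/9023*1/8978 = -5179201/81008494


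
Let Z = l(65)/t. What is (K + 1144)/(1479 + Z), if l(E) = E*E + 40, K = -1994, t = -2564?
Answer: -2179400/3787891 ≈ -0.57536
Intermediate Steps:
l(E) = 40 + E² (l(E) = E² + 40 = 40 + E²)
Z = -4265/2564 (Z = (40 + 65²)/(-2564) = (40 + 4225)*(-1/2564) = 4265*(-1/2564) = -4265/2564 ≈ -1.6634)
(K + 1144)/(1479 + Z) = (-1994 + 1144)/(1479 - 4265/2564) = -850/3787891/2564 = -850*2564/3787891 = -2179400/3787891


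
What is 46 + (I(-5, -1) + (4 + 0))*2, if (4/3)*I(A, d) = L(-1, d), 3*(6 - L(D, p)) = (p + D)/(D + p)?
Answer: 125/2 ≈ 62.500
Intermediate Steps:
L(D, p) = 17/3 (L(D, p) = 6 - (p + D)/(3*(D + p)) = 6 - (D + p)/(3*(D + p)) = 6 - ⅓*1 = 6 - ⅓ = 17/3)
I(A, d) = 17/4 (I(A, d) = (¾)*(17/3) = 17/4)
46 + (I(-5, -1) + (4 + 0))*2 = 46 + (17/4 + (4 + 0))*2 = 46 + (17/4 + 4)*2 = 46 + (33/4)*2 = 46 + 33/2 = 125/2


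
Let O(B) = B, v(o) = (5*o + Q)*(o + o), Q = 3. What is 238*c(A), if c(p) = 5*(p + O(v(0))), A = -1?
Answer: -1190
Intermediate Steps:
v(o) = 2*o*(3 + 5*o) (v(o) = (5*o + 3)*(o + o) = (3 + 5*o)*(2*o) = 2*o*(3 + 5*o))
c(p) = 5*p (c(p) = 5*(p + 2*0*(3 + 5*0)) = 5*(p + 2*0*(3 + 0)) = 5*(p + 2*0*3) = 5*(p + 0) = 5*p)
238*c(A) = 238*(5*(-1)) = 238*(-5) = -1190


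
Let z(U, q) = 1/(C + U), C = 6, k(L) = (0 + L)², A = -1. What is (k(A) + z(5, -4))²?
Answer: 144/121 ≈ 1.1901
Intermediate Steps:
k(L) = L²
z(U, q) = 1/(6 + U)
(k(A) + z(5, -4))² = ((-1)² + 1/(6 + 5))² = (1 + 1/11)² = (12/11)² = 144/121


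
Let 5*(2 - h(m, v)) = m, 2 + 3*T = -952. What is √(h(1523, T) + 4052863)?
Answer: √101314010/5 ≈ 2013.1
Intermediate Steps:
T = -318 (T = -⅔ + (⅓)*(-952) = -⅔ - 952/3 = -318)
h(m, v) = 2 - m/5
√(h(1523, T) + 4052863) = √((2 - ⅕*1523) + 4052863) = √((2 - 1523/5) + 4052863) = √(-1513/5 + 4052863) = √(20262802/5) = √101314010/5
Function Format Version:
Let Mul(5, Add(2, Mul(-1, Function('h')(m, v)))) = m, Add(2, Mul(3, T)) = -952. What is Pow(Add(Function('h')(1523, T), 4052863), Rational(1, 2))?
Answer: Mul(Rational(1, 5), Pow(101314010, Rational(1, 2))) ≈ 2013.1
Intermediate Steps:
T = -318 (T = Add(Rational(-2, 3), Mul(Rational(1, 3), -952)) = Add(Rational(-2, 3), Rational(-952, 3)) = -318)
Function('h')(m, v) = Add(2, Mul(Rational(-1, 5), m))
Pow(Add(Function('h')(1523, T), 4052863), Rational(1, 2)) = Pow(Add(Add(2, Mul(Rational(-1, 5), 1523)), 4052863), Rational(1, 2)) = Pow(Add(Add(2, Rational(-1523, 5)), 4052863), Rational(1, 2)) = Pow(Add(Rational(-1513, 5), 4052863), Rational(1, 2)) = Pow(Rational(20262802, 5), Rational(1, 2)) = Mul(Rational(1, 5), Pow(101314010, Rational(1, 2)))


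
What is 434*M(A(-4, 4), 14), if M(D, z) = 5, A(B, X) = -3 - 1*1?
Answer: 2170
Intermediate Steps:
A(B, X) = -4 (A(B, X) = -3 - 1 = -4)
434*M(A(-4, 4), 14) = 434*5 = 2170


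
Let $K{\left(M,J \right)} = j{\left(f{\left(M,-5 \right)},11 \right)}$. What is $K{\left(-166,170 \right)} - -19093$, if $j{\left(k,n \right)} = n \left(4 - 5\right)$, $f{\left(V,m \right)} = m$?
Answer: $19082$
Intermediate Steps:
$j{\left(k,n \right)} = - n$ ($j{\left(k,n \right)} = n \left(-1\right) = - n$)
$K{\left(M,J \right)} = -11$ ($K{\left(M,J \right)} = \left(-1\right) 11 = -11$)
$K{\left(-166,170 \right)} - -19093 = -11 - -19093 = -11 + 19093 = 19082$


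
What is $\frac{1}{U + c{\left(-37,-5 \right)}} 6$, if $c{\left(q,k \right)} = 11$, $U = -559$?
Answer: $- \frac{3}{274} \approx -0.010949$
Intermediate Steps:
$\frac{1}{U + c{\left(-37,-5 \right)}} 6 = \frac{1}{-559 + 11} \cdot 6 = \frac{1}{-548} \cdot 6 = \left(- \frac{1}{548}\right) 6 = - \frac{3}{274}$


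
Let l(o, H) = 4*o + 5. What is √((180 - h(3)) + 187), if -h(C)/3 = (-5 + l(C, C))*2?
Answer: √439 ≈ 20.952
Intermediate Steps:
l(o, H) = 5 + 4*o
h(C) = -24*C (h(C) = -3*(-5 + (5 + 4*C))*2 = -3*4*C*2 = -24*C)
√((180 - h(3)) + 187) = √((180 - (-24)*3) + 187) = √((180 - 1*(-72)) + 187) = √((180 + 72) + 187) = √(252 + 187) = √439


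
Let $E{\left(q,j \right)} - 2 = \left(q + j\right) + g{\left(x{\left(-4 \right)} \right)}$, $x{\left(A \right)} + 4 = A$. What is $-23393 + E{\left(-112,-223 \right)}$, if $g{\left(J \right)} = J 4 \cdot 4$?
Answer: $-23854$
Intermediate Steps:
$x{\left(A \right)} = -4 + A$
$g{\left(J \right)} = 16 J$ ($g{\left(J \right)} = 4 J 4 = 16 J$)
$E{\left(q,j \right)} = -126 + j + q$ ($E{\left(q,j \right)} = 2 + \left(\left(q + j\right) + 16 \left(-4 - 4\right)\right) = 2 + \left(\left(j + q\right) + 16 \left(-8\right)\right) = 2 - \left(128 - j - q\right) = 2 + \left(-128 + j + q\right) = -126 + j + q$)
$-23393 + E{\left(-112,-223 \right)} = -23393 - 461 = -23854$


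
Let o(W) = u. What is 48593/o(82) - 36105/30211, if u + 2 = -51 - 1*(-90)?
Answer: 1466707238/1117807 ≈ 1312.1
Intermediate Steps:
u = 37 (u = -2 + (-51 - 1*(-90)) = -2 + (-51 + 90) = -2 + 39 = 37)
o(W) = 37
48593/o(82) - 36105/30211 = 48593/37 - 36105/30211 = 1466707238/1117807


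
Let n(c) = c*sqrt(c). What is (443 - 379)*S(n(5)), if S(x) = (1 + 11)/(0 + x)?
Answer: 768*sqrt(5)/25 ≈ 68.692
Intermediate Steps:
n(c) = c**(3/2)
S(x) = 12/x
(443 - 379)*S(n(5)) = (443 - 379)*(12/(5**(3/2))) = 64*(12/((5*sqrt(5)))) = 64*(12*(sqrt(5)/25)) = 64*(12*sqrt(5)/25) = 768*sqrt(5)/25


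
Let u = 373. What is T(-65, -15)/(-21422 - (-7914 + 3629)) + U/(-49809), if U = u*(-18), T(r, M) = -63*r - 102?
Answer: -27943173/284525611 ≈ -0.098210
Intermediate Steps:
T(r, M) = -102 - 63*r
U = -6714 (U = 373*(-18) = -6714)
T(-65, -15)/(-21422 - (-7914 + 3629)) + U/(-49809) = (-102 - 63*(-65))/(-21422 - (-7914 + 3629)) - 6714/(-49809) = (-102 + 4095)/(-21422 - 1*(-4285)) - 6714*(-1/49809) = 3993/(-21422 + 4285) + 2238/16603 = 3993/(-17137) + 2238/16603 = 3993*(-1/17137) + 2238/16603 = -3993/17137 + 2238/16603 = -27943173/284525611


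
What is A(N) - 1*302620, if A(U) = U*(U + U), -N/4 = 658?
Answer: 13552228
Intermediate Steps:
N = -2632 (N = -4*658 = -2632)
A(U) = 2*U**2 (A(U) = U*(2*U) = 2*U**2)
A(N) - 1*302620 = 2*(-2632)**2 - 1*302620 = 2*6927424 - 302620 = 13854848 - 302620 = 13552228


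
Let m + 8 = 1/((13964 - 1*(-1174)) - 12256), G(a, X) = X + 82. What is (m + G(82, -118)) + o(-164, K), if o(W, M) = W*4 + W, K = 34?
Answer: -2490047/2882 ≈ -864.00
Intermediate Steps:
G(a, X) = 82 + X
m = -23055/2882 (m = -8 + 1/((13964 - 1*(-1174)) - 12256) = -8 + 1/((13964 + 1174) - 12256) = -8 + 1/(15138 - 12256) = -8 + 1/2882 = -23055/2882 ≈ -7.9996)
o(W, M) = 5*W (o(W, M) = 4*W + W = 5*W)
(m + G(82, -118)) + o(-164, K) = (-23055/2882 + (82 - 118)) + 5*(-164) = (-23055/2882 - 36) - 820 = -126807/2882 - 820 = -2490047/2882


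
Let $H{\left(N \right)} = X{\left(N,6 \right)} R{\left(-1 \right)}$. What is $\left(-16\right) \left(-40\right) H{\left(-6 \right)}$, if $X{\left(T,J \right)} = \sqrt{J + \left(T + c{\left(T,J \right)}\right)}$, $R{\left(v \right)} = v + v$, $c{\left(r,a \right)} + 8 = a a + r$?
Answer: $- 1280 \sqrt{22} \approx -6003.7$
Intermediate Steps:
$c{\left(r,a \right)} = -8 + r + a^{2}$ ($c{\left(r,a \right)} = -8 + \left(a a + r\right) = -8 + \left(a^{2} + r\right) = -8 + \left(r + a^{2}\right) = -8 + r + a^{2}$)
$R{\left(v \right)} = 2 v$
$X{\left(T,J \right)} = \sqrt{-8 + J + J^{2} + 2 T}$ ($X{\left(T,J \right)} = \sqrt{J + \left(T + \left(-8 + T + J^{2}\right)\right)} = \sqrt{J + \left(-8 + J^{2} + 2 T\right)} = \sqrt{-8 + J + J^{2} + 2 T}$)
$H{\left(N \right)} = - 2 \sqrt{34 + 2 N}$ ($H{\left(N \right)} = \sqrt{-8 + 6 + 6^{2} + 2 N} 2 \left(-1\right) = \sqrt{-8 + 6 + 36 + 2 N} \left(-2\right) = \sqrt{34 + 2 N} \left(-2\right) = - 2 \sqrt{34 + 2 N}$)
$\left(-16\right) \left(-40\right) H{\left(-6 \right)} = \left(-16\right) \left(-40\right) \left(- 2 \sqrt{34 + 2 \left(-6\right)}\right) = 640 \left(- 2 \sqrt{34 - 12}\right) = 640 \left(- 2 \sqrt{22}\right) = - 1280 \sqrt{22}$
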